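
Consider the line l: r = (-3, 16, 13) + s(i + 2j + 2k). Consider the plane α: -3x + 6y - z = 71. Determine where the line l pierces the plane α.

(-6, 10, 7)

Substitute r = (-3, 16, 13) + t(1, 2, 2) into the plane: 92 + 7t = 71, so t = -3.
Intersection: (-3, 16, 13) + (-3)·(1, 2, 2) = (-6, 10, 7).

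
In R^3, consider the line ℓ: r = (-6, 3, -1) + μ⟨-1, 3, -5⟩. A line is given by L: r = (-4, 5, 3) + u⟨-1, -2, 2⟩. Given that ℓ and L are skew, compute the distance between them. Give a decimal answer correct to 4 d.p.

Common perpendicular direction n = (-1, 3, -5) × (-1, -2, 2) = (-4, 7, 5).
With w = (-4, 5, 3) − (-6, 3, -1) = (2, 2, 4), w · n = 26.
Distance = |w · n| / |n| = |26| / √90 ≈ 2.7406.

2.7406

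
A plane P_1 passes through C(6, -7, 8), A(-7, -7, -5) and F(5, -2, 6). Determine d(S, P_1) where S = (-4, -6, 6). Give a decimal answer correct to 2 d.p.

5.74

CA = (-13, 0, -13), CF = (-1, 5, -2); a normal to P_1 is CA × CF = (65, -13, -65).
Using C: P_1 has equation 65x - 13y - 65z = -39.
n·S − d = (65)·(-4) + (-13)·(-6) + (-65)·(6) − (-39) = -533; |n| = √8619.
Distance = |-533| / √8619 = 533/√8619 ≈ 5.74.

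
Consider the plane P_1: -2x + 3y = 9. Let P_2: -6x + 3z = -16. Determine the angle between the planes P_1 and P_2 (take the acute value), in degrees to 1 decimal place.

60.3

cos θ = |n₁·n₂| / (|n₁||n₂|) = |12| / (√13 · √45).
θ = arccos(0.49614) ≈ 60.3°.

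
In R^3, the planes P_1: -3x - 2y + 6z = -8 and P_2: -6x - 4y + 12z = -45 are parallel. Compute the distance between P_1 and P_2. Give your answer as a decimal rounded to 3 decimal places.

Rescale P_2 by 1/2: -3x - 2y + 6z = -45/2. Then distance = |-8 − (-45/2)| / √49 ≈ 2.071.

2.071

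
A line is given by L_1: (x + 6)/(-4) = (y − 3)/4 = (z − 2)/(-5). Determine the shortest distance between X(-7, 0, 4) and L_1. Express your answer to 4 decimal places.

2.8837

L_1 has direction (-4, 4, -5) through (-6, 3, 2).
Taking (-6, 3, 2) on L_1 with direction v = (-4, 4, -5): w = X − (-6, 3, 2) = (-1, -3, 2), and w × v = (7, -13, -16).
Distance = |w × v| / |v| = √474 / √57 ≈ 2.8837.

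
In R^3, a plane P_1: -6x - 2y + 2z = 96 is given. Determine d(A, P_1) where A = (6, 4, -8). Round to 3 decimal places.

23.518

n·A − d = (-6)·(6) + (-2)·(4) + (2)·(-8) − 96 = -156; |n| = √44.
Distance = |-156| / √44 = 156/√44 ≈ 23.518.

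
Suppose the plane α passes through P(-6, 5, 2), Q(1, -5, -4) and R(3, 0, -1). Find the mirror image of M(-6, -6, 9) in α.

(-6, 6, -11)

PQ = (7, -10, -6), PR = (9, -5, -3); a normal to α is PQ × PR = (0, -33, 55).
Using P: α has equation -33y + 55z = -55.
λ = (n·M − d)/|n|² = (693 − (-55))/4114 = 2/11.
Reflection = M − 2λn = (-6, -6, 9) − (4/11)·(0, -33, 55) = (-6, 6, -11).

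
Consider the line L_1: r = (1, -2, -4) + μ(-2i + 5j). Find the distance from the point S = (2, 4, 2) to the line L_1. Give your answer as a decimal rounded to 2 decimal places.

Taking (1, -2, -4) on L_1 with direction v = (-2, 5, 0): w = S − (1, -2, -4) = (1, 6, 6), and w × v = (-30, -12, 17).
Distance = |w × v| / |v| = √1333 / √29 ≈ 6.78.

6.78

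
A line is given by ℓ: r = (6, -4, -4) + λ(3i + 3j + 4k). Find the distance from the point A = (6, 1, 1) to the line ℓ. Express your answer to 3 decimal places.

3.738

Taking (6, -4, -4) on ℓ with direction v = (3, 3, 4): w = A − (6, -4, -4) = (0, 5, 5), and w × v = (5, 15, -15).
Distance = |w × v| / |v| = √475 / √34 ≈ 3.738.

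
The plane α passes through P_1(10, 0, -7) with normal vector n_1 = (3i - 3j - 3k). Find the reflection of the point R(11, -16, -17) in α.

α: n_1·r = n_1·P_1 gives 3x - 3y - 3z = 51.
λ = (n·R − d)/|n|² = (132 − 51)/27 = 3.
Reflection = R − 2λn = (11, -16, -17) − 6·(3, -3, -3) = (-7, 2, 1).

(-7, 2, 1)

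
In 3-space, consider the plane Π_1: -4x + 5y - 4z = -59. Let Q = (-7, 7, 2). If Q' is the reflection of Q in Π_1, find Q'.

(9, -13, 18)

λ = (n·Q − d)/|n|² = (55 − (-59))/57 = 2.
Reflection = Q − 2λn = (-7, 7, 2) − 4·(-4, 5, -4) = (9, -13, 18).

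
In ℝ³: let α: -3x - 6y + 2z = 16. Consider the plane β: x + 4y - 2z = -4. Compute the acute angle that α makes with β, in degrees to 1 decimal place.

14.9

cos θ = |n₁·n₂| / (|n₁||n₂|) = |-31| / (√49 · √21).
θ = arccos(0.96639) ≈ 14.9°.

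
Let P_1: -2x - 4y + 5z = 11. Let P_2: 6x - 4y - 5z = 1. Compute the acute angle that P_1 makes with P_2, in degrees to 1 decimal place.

cos θ = |n₁·n₂| / (|n₁||n₂|) = |-21| / (√45 · √77).
θ = arccos(0.35675) ≈ 69.1°.

69.1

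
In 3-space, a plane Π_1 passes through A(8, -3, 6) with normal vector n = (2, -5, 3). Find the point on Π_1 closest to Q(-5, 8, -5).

Π_1: n·r = n·A gives 2x - 5y + 3z = 49.
Foot = Q − λn with λ = (n·Q − d)/|n|² = (-65 − 49)/38 = -3.
Foot = (-5, 8, -5) − (-3)·(2, -5, 3) = (1, -7, 4).

(1, -7, 4)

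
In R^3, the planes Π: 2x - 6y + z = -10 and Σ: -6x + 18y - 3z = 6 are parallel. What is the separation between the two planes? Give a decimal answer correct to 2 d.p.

Rescale Σ by 1/(-3): 2x - 6y + z = -2. Then distance = |-10 − (-2)| / √41 ≈ 1.25.

1.25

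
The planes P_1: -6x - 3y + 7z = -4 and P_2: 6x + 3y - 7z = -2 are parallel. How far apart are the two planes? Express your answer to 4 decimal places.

Rescale P_2 by 1/(-1): -6x - 3y + 7z = 2. Then distance = |-4 − 2| / √94 ≈ 0.6189.

0.6189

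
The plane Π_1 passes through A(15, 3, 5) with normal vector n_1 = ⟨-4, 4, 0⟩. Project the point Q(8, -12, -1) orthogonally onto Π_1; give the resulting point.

Π_1: n_1·r = n_1·A gives -4x + 4y = -48.
Foot = Q − λn with λ = (n·Q − d)/|n|² = (-80 − (-48))/32 = -1.
Foot = (8, -12, -1) − (-1)·(-4, 4, 0) = (4, -8, -1).

(4, -8, -1)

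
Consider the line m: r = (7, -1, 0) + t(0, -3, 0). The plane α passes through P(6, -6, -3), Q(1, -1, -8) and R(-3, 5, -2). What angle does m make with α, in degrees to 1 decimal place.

39.4

PQ = (-5, 5, -5), PR = (-9, 11, 1); a normal to α is PQ × PR = (60, 50, -10).
Using P: α has equation 60x + 50y - 10z = 90.
sin θ = |n·v| / (|n||v|) = |-150| / (√6200 · √9) = 0.63500.
θ ≈ 39.4°.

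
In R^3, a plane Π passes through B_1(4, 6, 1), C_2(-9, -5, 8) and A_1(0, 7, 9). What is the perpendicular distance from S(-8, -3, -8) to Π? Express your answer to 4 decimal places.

B_1C_2 = (-13, -11, 7), B_1A_1 = (-4, 1, 8); a normal to Π is B_1C_2 × B_1A_1 = (-95, 76, -57).
Using B_1: Π has equation -95x + 76y - 57z = 19.
n·S − d = (-95)·(-8) + (76)·(-3) + (-57)·(-8) − 19 = 969; |n| = √18050.
Distance = |969| / √18050 = 969/√18050 ≈ 7.2125.

7.2125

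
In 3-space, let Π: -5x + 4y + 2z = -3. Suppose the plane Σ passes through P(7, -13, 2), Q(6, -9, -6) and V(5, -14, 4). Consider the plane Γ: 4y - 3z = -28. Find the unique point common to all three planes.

PQ = (-1, 4, -8), PV = (-2, -1, 2); a normal to Σ is PQ × PV = (0, 18, 9).
Using P: Σ has equation 18y + 9z = -216.
Solving the 3×3 linear system -5x + 4y + 2z = -3, 18y + 9z = -216, 4y - 3z = -28 (e.g. by elimination or Cramer's rule, determinant = 450) gives (-9, -10, -4).

(-9, -10, -4)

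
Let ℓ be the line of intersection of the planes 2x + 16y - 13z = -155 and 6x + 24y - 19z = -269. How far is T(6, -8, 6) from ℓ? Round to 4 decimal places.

Direction of ℓ: (2, 16, -13) × (6, 24, -19) = (8, -40, -48).
A point on ℓ: solving the two plane equations with x = -12 gives (-12, -9, -1).
Taking (-12, -9, -1) on ℓ with direction v = (8, -40, -48): w = T − (-12, -9, -1) = (18, 1, 7), and w × v = (232, 920, -728).
Distance = |w × v| / |v| = √1430208 / √3968 ≈ 18.9851.

18.9851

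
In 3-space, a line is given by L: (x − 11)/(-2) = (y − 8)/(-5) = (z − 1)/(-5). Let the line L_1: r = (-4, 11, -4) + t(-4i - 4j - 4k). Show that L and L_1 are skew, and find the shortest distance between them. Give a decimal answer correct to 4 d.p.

L has direction (-2, -5, -5) through (11, 8, 1).
Common perpendicular direction n = (-2, -5, -5) × (-4, -4, -4) = (0, 12, -12).
With w = (-4, 11, -4) − (11, 8, 1) = (-15, 3, -5), w · n = 96.
Since n ≠ 0 the lines are not parallel, and w · n = 96 ≠ 0 so they do not intersect; hence they are skew.
Distance = |w · n| / |n| = |96| / √288 ≈ 5.6569.

5.6569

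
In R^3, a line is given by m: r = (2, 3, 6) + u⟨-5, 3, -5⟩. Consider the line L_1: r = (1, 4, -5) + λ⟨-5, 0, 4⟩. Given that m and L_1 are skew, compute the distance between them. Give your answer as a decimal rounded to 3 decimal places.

2.698

Common perpendicular direction n = (-5, 3, -5) × (-5, 0, 4) = (12, 45, 15).
With w = (1, 4, -5) − (2, 3, 6) = (-1, 1, -11), w · n = -132.
Distance = |w · n| / |n| = |-132| / √2394 ≈ 2.698.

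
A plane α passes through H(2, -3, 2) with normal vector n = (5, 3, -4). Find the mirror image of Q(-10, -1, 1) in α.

α: n·r = n·H gives 5x + 3y - 4z = -7.
λ = (n·Q − d)/|n|² = (-57 − (-7))/50 = -1.
Reflection = Q − 2λn = (-10, -1, 1) − (-2)·(5, 3, -4) = (0, 5, -7).

(0, 5, -7)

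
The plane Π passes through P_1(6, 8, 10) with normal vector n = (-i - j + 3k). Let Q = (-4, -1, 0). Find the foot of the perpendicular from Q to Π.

(-5, -2, 3)

Π: n·r = n·P_1 gives -x - y + 3z = 16.
Foot = Q − λn with λ = (n·Q − d)/|n|² = (5 − 16)/11 = -1.
Foot = (-4, -1, 0) − (-1)·(-1, -1, 3) = (-5, -2, 3).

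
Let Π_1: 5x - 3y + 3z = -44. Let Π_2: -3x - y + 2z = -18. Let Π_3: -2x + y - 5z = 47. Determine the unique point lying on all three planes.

Solving the 3×3 linear system 5x - 3y + 3z = -44, -3x - y + 2z = -18, -2x + y - 5z = 47 (e.g. by elimination or Cramer's rule, determinant = 57) gives (-1, 5, -8).

(-1, 5, -8)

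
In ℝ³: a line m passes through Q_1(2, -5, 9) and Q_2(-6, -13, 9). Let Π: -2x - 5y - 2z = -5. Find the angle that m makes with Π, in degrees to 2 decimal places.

A direction vector for m is Q_2 − Q_1 = (-8, -8, 0).
sin θ = |n·v| / (|n||v|) = |56| / (√33 · √128) = 0.86164.
θ ≈ 59.50°.

59.50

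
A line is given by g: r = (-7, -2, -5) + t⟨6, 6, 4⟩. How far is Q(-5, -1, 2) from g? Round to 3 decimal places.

5.473

Taking (-7, -2, -5) on g with direction v = (6, 6, 4): w = Q − (-7, -2, -5) = (2, 1, 7), and w × v = (-38, 34, 6).
Distance = |w × v| / |v| = √2636 / √88 ≈ 5.473.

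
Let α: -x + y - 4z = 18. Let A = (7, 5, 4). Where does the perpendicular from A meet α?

Foot = A − λn with λ = (n·A − d)/|n|² = (-18 − 18)/18 = -2.
Foot = (7, 5, 4) − (-2)·(-1, 1, -4) = (5, 7, -4).

(5, 7, -4)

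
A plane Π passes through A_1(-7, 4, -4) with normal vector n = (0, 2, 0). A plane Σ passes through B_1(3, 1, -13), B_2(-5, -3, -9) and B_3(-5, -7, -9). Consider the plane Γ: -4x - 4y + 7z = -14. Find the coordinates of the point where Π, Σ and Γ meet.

Π: n·r = n·A_1 gives 2y = 8.
B_1B_2 = (-8, -4, 4), B_1B_3 = (-8, -8, 4); a normal to Σ is B_1B_2 × B_1B_3 = (16, 0, 32).
Using B_1: Σ has equation 16x + 32z = -368.
Solving the 3×3 linear system 2y = 8, 16x + 32z = -368, -4x - 4y + 7z = -14 (e.g. by elimination or Cramer's rule, determinant = -480) gives (-11, 4, -6).

(-11, 4, -6)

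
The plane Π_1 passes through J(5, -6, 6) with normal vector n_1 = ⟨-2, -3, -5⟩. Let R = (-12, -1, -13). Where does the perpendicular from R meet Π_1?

Π_1: n_1·r = n_1·J gives -2x - 3y - 5z = -22.
Foot = R − λn with λ = (n·R − d)/|n|² = (92 − (-22))/38 = 3.
Foot = (-12, -1, -13) − 3·(-2, -3, -5) = (-6, 8, 2).

(-6, 8, 2)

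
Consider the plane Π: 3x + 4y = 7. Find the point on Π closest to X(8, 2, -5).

(5, -2, -5)

Foot = X − λn with λ = (n·X − d)/|n|² = (32 − 7)/25 = 1.
Foot = (8, 2, -5) − 1·(3, 4, 0) = (5, -2, -5).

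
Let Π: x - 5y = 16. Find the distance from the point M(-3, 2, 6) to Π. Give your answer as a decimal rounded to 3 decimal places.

n·M − d = (1)·(-3) + (-5)·(2) + (0)·(6) − 16 = -29; |n| = √26.
Distance = |-29| / √26 = 29/√26 ≈ 5.687.

5.687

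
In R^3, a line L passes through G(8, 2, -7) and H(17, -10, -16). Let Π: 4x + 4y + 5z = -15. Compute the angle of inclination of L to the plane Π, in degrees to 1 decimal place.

A direction vector for L is H − G = (9, -12, -9).
sin θ = |n·v| / (|n||v|) = |-57| / (√57 · √306) = 0.43160.
θ ≈ 25.6°.

25.6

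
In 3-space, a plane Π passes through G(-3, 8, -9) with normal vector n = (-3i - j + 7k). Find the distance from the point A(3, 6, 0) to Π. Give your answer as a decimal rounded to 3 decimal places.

Π: n·r = n·G gives -3x - y + 7z = -62.
n·A − d = (-3)·(3) + (-1)·(6) + (7)·(0) − (-62) = 47; |n| = √59.
Distance = |47| / √59 = 47/√59 ≈ 6.119.

6.119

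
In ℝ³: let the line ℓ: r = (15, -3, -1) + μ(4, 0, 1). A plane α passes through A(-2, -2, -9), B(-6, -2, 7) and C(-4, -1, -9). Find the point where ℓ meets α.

(-1, -3, -5)

AB = (-4, 0, 16), AC = (-2, 1, 0); a normal to α is AB × AC = (-16, -32, -4).
Using A: α has equation -16x - 32y - 4z = 132.
Substitute r = (15, -3, -1) + t(4, 0, 1) into the plane: -140 + (-68)t = 132, so t = -4.
Intersection: (15, -3, -1) + (-4)·(4, 0, 1) = (-1, -3, -5).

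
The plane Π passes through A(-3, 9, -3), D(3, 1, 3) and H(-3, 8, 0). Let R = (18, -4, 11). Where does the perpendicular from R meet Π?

(12, -10, 9)

AD = (6, -8, 6), AH = (0, -1, 3); a normal to Π is AD × AH = (-18, -18, -6).
Using A: Π has equation -18x - 18y - 6z = -90.
Foot = R − λn with λ = (n·R − d)/|n|² = (-318 − (-90))/684 = -1/3.
Foot = (18, -4, 11) − (-1/3)·(-18, -18, -6) = (12, -10, 9).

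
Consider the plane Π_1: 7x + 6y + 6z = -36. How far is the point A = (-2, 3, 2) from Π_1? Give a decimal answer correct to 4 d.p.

4.7273

n·A − d = (7)·(-2) + (6)·(3) + (6)·(2) − (-36) = 52; |n| = √121.
Distance = |52| / √121 = 52/√121 ≈ 4.7273.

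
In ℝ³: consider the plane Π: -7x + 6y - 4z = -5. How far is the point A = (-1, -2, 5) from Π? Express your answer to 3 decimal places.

1.990

n·A − d = (-7)·(-1) + (6)·(-2) + (-4)·(5) − (-5) = -20; |n| = √101.
Distance = |-20| / √101 = 20/√101 ≈ 1.990.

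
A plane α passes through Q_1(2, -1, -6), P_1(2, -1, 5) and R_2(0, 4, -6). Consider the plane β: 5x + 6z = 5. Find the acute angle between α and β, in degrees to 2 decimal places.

53.53

Q_1P_1 = (0, 0, 11), Q_1R_2 = (-2, 5, 0); a normal to α is Q_1P_1 × Q_1R_2 = (-55, -22, 0).
Using Q_1: α has equation -55x - 22y = -88.
cos θ = |n₁·n₂| / (|n₁||n₂|) = |-275| / (√3509 · √61).
θ = arccos(0.59440) ≈ 53.53°.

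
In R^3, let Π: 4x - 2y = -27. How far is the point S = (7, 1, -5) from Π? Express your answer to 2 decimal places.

11.85

n·S − d = (4)·(7) + (-2)·(1) + (0)·(-5) − (-27) = 53; |n| = √20.
Distance = |53| / √20 = 53/√20 ≈ 11.85.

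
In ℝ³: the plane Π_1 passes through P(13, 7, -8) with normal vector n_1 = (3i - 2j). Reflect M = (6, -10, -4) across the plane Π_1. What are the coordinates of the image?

Π_1: n_1·r = n_1·P gives 3x - 2y = 25.
λ = (n·M − d)/|n|² = (38 − 25)/13 = 1.
Reflection = M − 2λn = (6, -10, -4) − 2·(3, -2, 0) = (0, -6, -4).

(0, -6, -4)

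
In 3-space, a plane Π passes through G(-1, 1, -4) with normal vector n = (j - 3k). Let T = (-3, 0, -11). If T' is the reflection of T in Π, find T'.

Π: n·r = n·G gives y - 3z = 13.
λ = (n·T − d)/|n|² = (33 − 13)/10 = 2.
Reflection = T − 2λn = (-3, 0, -11) − 4·(0, 1, -3) = (-3, -4, 1).

(-3, -4, 1)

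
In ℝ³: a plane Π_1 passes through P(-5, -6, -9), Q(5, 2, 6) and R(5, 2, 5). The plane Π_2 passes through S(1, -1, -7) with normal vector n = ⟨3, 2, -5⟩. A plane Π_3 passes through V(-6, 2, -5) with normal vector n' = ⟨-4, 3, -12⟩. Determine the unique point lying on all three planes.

PQ = (10, 8, 15), PR = (10, 8, 14); a normal to Π_1 is PQ × PR = (-8, 10, 0).
Using P: Π_1 has equation -8x + 10y = -20.
Π_2: n·r = n·S gives 3x + 2y - 5z = 36.
Π_3: n'·r = n'·V gives -4x + 3y - 12z = 90.
Solving the 3×3 linear system -8x + 10y = -20, 3x + 2y - 5z = 36, -4x + 3y - 12z = 90 (e.g. by elimination or Cramer's rule, determinant = 632) gives (0, -2, -8).

(0, -2, -8)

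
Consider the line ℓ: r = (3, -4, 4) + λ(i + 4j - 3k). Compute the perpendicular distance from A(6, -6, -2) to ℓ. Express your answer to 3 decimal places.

Taking (3, -4, 4) on ℓ with direction v = (1, 4, -3): w = A − (3, -4, 4) = (3, -2, -6), and w × v = (30, 3, 14).
Distance = |w × v| / |v| = √1105 / √26 ≈ 6.519.

6.519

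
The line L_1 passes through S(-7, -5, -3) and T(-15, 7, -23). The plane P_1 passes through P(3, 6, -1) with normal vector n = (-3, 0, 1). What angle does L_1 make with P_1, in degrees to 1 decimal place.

A direction vector for L_1 is T − S = (-8, 12, -20).
P_1: n·r = n·P gives -3x + z = -10.
sin θ = |n·v| / (|n||v|) = |4| / (√10 · √608) = 0.05130.
θ ≈ 2.9°.

2.9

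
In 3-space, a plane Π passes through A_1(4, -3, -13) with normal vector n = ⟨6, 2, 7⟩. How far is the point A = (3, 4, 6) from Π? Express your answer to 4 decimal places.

14.9460

Π: n·r = n·A_1 gives 6x + 2y + 7z = -73.
n·A − d = (6)·(3) + (2)·(4) + (7)·(6) − (-73) = 141; |n| = √89.
Distance = |141| / √89 = 141/√89 ≈ 14.9460.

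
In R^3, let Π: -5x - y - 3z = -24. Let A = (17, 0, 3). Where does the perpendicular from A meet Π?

Foot = A − λn with λ = (n·A − d)/|n|² = (-94 − (-24))/35 = -2.
Foot = (17, 0, 3) − (-2)·(-5, -1, -3) = (7, -2, -3).

(7, -2, -3)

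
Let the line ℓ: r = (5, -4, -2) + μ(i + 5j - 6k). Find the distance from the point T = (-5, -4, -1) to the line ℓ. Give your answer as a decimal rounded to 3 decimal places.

Taking (5, -4, -2) on ℓ with direction v = (1, 5, -6): w = T − (5, -4, -2) = (-10, 0, 1), and w × v = (-5, -59, -50).
Distance = |w × v| / |v| = √6006 / √62 ≈ 9.842.

9.842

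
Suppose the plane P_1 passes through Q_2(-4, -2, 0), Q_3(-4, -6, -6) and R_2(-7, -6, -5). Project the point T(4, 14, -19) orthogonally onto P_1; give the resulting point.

Q_2Q_3 = (0, -4, -6), Q_2R_2 = (-3, -4, -5); a normal to P_1 is Q_2Q_3 × Q_2R_2 = (-4, 18, -12).
Using Q_2: P_1 has equation -4x + 18y - 12z = -20.
Foot = T − λn with λ = (n·T − d)/|n|² = (464 − (-20))/484 = 1.
Foot = (4, 14, -19) − 1·(-4, 18, -12) = (8, -4, -7).

(8, -4, -7)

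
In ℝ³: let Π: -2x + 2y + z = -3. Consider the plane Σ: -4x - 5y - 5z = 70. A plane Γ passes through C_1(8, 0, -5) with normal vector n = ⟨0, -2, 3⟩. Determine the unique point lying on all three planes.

(-5, -3, -7)

Γ: n·r = n·C_1 gives -2y + 3z = -15.
Solving the 3×3 linear system -2x + 2y + z = -3, -4x - 5y - 5z = 70, -2y + 3z = -15 (e.g. by elimination or Cramer's rule, determinant = 82) gives (-5, -3, -7).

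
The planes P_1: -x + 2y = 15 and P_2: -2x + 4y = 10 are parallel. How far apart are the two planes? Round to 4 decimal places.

Rescale P_2 by 1/2: -x + 2y = 5. Then distance = |15 − 5| / √5 ≈ 4.4721.

4.4721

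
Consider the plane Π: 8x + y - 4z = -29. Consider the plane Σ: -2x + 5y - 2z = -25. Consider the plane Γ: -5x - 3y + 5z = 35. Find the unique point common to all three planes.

(-2, -5, 2)

Solving the 3×3 linear system 8x + y - 4z = -29, -2x + 5y - 2z = -25, -5x - 3y + 5z = 35 (e.g. by elimination or Cramer's rule, determinant = 48) gives (-2, -5, 2).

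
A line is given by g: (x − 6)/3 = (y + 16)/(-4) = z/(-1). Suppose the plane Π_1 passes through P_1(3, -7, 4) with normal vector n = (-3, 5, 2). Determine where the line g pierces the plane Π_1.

(0, -8, 2)

g has direction (3, -4, -1) through (6, -16, 0).
Π_1: n·r = n·P_1 gives -3x + 5y + 2z = -36.
Substitute r = (6, -16, 0) + t(3, -4, -1) into the plane: -98 + (-31)t = -36, so t = -2.
Intersection: (6, -16, 0) + (-2)·(3, -4, -1) = (0, -8, 2).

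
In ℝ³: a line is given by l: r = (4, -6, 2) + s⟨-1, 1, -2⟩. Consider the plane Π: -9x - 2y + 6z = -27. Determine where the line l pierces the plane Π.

(1, -3, -4)

Substitute r = (4, -6, 2) + t(-1, 1, -2) into the plane: -12 + (-5)t = -27, so t = 3.
Intersection: (4, -6, 2) + 3·(-1, 1, -2) = (1, -3, -4).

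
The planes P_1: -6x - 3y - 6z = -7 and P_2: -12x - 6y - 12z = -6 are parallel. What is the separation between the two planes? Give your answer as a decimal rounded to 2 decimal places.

0.44

Rescale P_2 by 1/2: -6x - 3y - 6z = -3. Then distance = |-7 − (-3)| / √81 ≈ 0.44.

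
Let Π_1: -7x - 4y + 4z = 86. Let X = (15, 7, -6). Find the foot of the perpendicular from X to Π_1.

(-6, -5, 6)

Foot = X − λn with λ = (n·X − d)/|n|² = (-157 − 86)/81 = -3.
Foot = (15, 7, -6) − (-3)·(-7, -4, 4) = (-6, -5, 6).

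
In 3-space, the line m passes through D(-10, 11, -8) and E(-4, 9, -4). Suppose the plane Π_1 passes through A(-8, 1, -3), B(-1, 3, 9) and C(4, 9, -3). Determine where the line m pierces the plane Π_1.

(2, 7, 0)

A direction vector for m is E − D = (6, -2, 4).
AB = (7, 2, 12), AC = (12, 8, 0); a normal to Π_1 is AB × AC = (-96, 144, 32).
Using A: Π_1 has equation -96x + 144y + 32z = 816.
Substitute r = (-10, 11, -8) + t(6, -2, 4) into the plane: 2288 + (-736)t = 816, so t = 2.
Intersection: (-10, 11, -8) + 2·(6, -2, 4) = (2, 7, 0).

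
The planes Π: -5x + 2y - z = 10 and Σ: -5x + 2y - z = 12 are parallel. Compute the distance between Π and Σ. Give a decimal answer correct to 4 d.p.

0.3651

Same normal n = (-5, 2, -1) with |n| = √30; distance = |10 − 12| / |n| = 2/√30 ≈ 0.3651.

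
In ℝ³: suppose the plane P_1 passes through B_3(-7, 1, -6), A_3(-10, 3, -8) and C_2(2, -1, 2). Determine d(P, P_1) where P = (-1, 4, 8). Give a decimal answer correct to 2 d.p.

B_3A_3 = (-3, 2, -2), B_3C_2 = (9, -2, 8); a normal to P_1 is B_3A_3 × B_3C_2 = (12, 6, -12).
Using B_3: P_1 has equation 12x + 6y - 12z = -6.
n·P − d = (12)·(-1) + (6)·(4) + (-12)·(8) − (-6) = -78; |n| = √324.
Distance = |-78| / √324 = 78/√324 ≈ 4.33.

4.33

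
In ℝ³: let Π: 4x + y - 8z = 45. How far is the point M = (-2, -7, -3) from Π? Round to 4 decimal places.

4.0000

n·M − d = (4)·(-2) + (1)·(-7) + (-8)·(-3) − 45 = -36; |n| = √81.
Distance = |-36| / √81 = 36/√81 ≈ 4.0000.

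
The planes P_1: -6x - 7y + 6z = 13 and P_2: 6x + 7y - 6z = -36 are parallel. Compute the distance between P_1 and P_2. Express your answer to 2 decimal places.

Rescale P_2 by 1/(-1): -6x - 7y + 6z = 36. Then distance = |13 − 36| / √121 ≈ 2.09.

2.09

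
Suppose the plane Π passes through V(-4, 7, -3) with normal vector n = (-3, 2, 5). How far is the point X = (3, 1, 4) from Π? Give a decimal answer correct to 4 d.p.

0.3244

Π: n·r = n·V gives -3x + 2y + 5z = 11.
n·X − d = (-3)·(3) + (2)·(1) + (5)·(4) − 11 = 2; |n| = √38.
Distance = |2| / √38 = 2/√38 ≈ 0.3244.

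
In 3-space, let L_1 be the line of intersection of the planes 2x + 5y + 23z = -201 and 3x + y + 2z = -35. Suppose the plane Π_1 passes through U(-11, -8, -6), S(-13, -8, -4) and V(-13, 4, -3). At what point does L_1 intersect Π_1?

Direction of L_1: (2, 5, 23) × (3, 1, 2) = (-13, 65, -13).
A point on L_1: solving the two plane equations with x = -4 gives (-4, -11, -6).
US = (-2, 0, 2), UV = (-2, 12, 3); a normal to Π_1 is US × UV = (-24, 2, -24).
Using U: Π_1 has equation -24x + 2y - 24z = 392.
Substitute r = (-4, -11, -6) + t(-13, 65, -13) into the plane: 218 + 754t = 392, so t = 3/13.
Intersection: (-4, -11, -6) + (3/13)·(-13, 65, -13) = (-7, 4, -9).

(-7, 4, -9)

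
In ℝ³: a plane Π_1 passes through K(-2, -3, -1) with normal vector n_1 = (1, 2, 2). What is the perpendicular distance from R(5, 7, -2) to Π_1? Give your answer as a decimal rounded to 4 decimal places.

Π_1: n_1·r = n_1·K gives x + 2y + 2z = -10.
n·R − d = (1)·(5) + (2)·(7) + (2)·(-2) − (-10) = 25; |n| = √9.
Distance = |25| / √9 = 25/√9 ≈ 8.3333.

8.3333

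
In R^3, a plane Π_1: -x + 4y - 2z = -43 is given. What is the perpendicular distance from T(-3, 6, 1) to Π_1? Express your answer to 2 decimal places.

14.84

n·T − d = (-1)·(-3) + (4)·(6) + (-2)·(1) − (-43) = 68; |n| = √21.
Distance = |68| / √21 = 68/√21 ≈ 14.84.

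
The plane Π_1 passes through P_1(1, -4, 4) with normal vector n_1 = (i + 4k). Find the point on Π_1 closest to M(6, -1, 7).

Π_1: n_1·r = n_1·P_1 gives x + 4z = 17.
Foot = M − λn with λ = (n·M − d)/|n|² = (34 − 17)/17 = 1.
Foot = (6, -1, 7) − 1·(1, 0, 4) = (5, -1, 3).

(5, -1, 3)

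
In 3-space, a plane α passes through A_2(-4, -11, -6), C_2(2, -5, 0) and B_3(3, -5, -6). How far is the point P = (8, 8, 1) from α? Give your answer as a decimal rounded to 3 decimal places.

5.823

A_2C_2 = (6, 6, 6), A_2B_3 = (7, 6, 0); a normal to α is A_2C_2 × A_2B_3 = (-36, 42, -6).
Using A_2: α has equation -36x + 42y - 6z = -282.
n·P − d = (-36)·(8) + (42)·(8) + (-6)·(1) − (-282) = 324; |n| = √3096.
Distance = |324| / √3096 = 324/√3096 ≈ 5.823.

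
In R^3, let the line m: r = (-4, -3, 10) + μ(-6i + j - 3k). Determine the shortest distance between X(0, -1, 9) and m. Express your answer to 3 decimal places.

3.627

Taking (-4, -3, 10) on m with direction v = (-6, 1, -3): w = X − (-4, -3, 10) = (4, 2, -1), and w × v = (-5, 18, 16).
Distance = |w × v| / |v| = √605 / √46 ≈ 3.627.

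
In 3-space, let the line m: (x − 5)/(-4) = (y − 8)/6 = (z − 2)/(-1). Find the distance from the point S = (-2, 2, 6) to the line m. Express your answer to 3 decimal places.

9.914

m has direction (-4, 6, -1) through (5, 8, 2).
Taking (5, 8, 2) on m with direction v = (-4, 6, -1): w = S − (5, 8, 2) = (-7, -6, 4), and w × v = (-18, -23, -66).
Distance = |w × v| / |v| = √5209 / √53 ≈ 9.914.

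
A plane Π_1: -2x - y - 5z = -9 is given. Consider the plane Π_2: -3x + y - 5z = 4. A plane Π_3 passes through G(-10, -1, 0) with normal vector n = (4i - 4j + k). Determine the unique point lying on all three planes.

Π_3: n·r = n·G gives 4x - 4y + z = -36.
Solving the 3×3 linear system -2x - y - 5z = -9, -3x + y - 5z = 4, 4x - 4y + z = -36 (e.g. by elimination or Cramer's rule, determinant = 15) gives (-7, 3, 4).

(-7, 3, 4)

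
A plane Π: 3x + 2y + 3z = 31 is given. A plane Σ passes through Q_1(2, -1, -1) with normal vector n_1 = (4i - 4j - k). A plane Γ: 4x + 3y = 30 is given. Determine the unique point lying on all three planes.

(6, 2, 3)

Σ: n_1·r = n_1·Q_1 gives 4x - 4y - z = 13.
Solving the 3×3 linear system 3x + 2y + 3z = 31, 4x - 4y - z = 13, 4x + 3y = 30 (e.g. by elimination or Cramer's rule, determinant = 85) gives (6, 2, 3).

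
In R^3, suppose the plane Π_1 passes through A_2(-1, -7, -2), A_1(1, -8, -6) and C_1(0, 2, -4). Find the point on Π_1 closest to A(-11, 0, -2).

(-3, 0, 2)

A_2A_1 = (2, -1, -4), A_2C_1 = (1, 9, -2); a normal to Π_1 is A_2A_1 × A_2C_1 = (38, 0, 19).
Using A_2: Π_1 has equation 38x + 19z = -76.
Foot = A − λn with λ = (n·A − d)/|n|² = (-456 − (-76))/1805 = -4/19.
Foot = (-11, 0, -2) − (-4/19)·(38, 0, 19) = (-3, 0, 2).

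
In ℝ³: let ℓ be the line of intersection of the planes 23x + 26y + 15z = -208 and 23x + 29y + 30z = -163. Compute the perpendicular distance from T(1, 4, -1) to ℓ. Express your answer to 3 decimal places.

12.271

Direction of ℓ: (23, 26, 15) × (23, 29, 30) = (345, -345, 69).
A point on ℓ: solving the two plane equations with x = -6 gives (-6, -5, 4).
Taking (-6, -5, 4) on ℓ with direction v = (345, -345, 69): w = T − (-6, -5, 4) = (7, 9, -5), and w × v = (-1104, -2208, -5520).
Distance = |w × v| / |v| = √36564480 / √242811 ≈ 12.271.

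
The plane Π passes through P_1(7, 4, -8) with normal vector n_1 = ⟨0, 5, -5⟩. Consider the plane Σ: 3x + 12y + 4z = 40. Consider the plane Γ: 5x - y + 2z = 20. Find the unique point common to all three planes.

Π: n_1·r = n_1·P_1 gives 5y - 5z = 60.
Solving the 3×3 linear system 5y - 5z = 60, 3x + 12y + 4z = 40, 5x - y + 2z = 20 (e.g. by elimination or Cramer's rule, determinant = 385) gives (8, 4, -8).

(8, 4, -8)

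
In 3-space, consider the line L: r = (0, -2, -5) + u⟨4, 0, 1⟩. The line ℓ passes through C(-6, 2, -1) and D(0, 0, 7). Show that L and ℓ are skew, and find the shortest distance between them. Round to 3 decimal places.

A direction vector for ℓ is D − C = (6, -2, 8).
Common perpendicular direction n = (4, 0, 1) × (6, -2, 8) = (2, -26, -8).
With w = (-6, 2, -1) − (0, -2, -5) = (-6, 4, 4), w · n = -148.
Since n ≠ 0 the lines are not parallel, and w · n = -148 ≠ 0 so they do not intersect; hence they are skew.
Distance = |w · n| / |n| = |-148| / √744 ≈ 5.426.

5.426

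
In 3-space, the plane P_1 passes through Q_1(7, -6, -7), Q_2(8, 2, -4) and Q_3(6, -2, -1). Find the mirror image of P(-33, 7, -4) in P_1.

Q_1Q_2 = (1, 8, 3), Q_1Q_3 = (-1, 4, 6); a normal to P_1 is Q_1Q_2 × Q_1Q_3 = (36, -9, 12).
Using Q_1: P_1 has equation 36x - 9y + 12z = 222.
λ = (n·P − d)/|n|² = (-1299 − 222)/1521 = -1.
Reflection = P − 2λn = (-33, 7, -4) − (-2)·(36, -9, 12) = (39, -11, 20).

(39, -11, 20)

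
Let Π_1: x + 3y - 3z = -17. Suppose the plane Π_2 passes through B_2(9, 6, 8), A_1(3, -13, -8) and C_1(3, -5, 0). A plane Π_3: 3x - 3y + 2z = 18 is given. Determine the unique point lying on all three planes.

(1, -3, 3)

B_2A_1 = (-6, -19, -16), B_2C_1 = (-6, -11, -8); a normal to Π_2 is B_2A_1 × B_2C_1 = (-24, 48, -48).
Using B_2: Π_2 has equation -24x + 48y - 48z = -312.
Solving the 3×3 linear system x + 3y - 3z = -17, -24x + 48y - 48z = -312, 3x - 3y + 2z = 18 (e.g. by elimination or Cramer's rule, determinant = -120) gives (1, -3, 3).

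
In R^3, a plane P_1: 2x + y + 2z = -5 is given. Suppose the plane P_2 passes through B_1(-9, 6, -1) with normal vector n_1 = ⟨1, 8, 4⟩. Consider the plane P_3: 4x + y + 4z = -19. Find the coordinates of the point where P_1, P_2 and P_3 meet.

(3, 9, -10)

P_2: n_1·r = n_1·B_1 gives x + 8y + 4z = 35.
Solving the 3×3 linear system 2x + y + 2z = -5, x + 8y + 4z = 35, 4x + y + 4z = -19 (e.g. by elimination or Cramer's rule, determinant = 6) gives (3, 9, -10).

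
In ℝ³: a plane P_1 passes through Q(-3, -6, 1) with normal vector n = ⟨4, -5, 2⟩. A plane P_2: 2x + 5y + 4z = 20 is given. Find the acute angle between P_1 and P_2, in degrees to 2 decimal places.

78.46

P_1: n·r = n·Q gives 4x - 5y + 2z = 20.
cos θ = |n₁·n₂| / (|n₁||n₂|) = |-9| / (√45 · √45).
θ = arccos(0.20000) ≈ 78.46°.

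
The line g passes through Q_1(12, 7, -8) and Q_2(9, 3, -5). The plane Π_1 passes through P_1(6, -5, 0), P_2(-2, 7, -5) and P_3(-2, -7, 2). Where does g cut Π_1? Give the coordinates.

A direction vector for g is Q_2 − Q_1 = (-3, -4, 3).
P_1P_2 = (-8, 12, -5), P_1P_3 = (-8, -2, 2); a normal to Π_1 is P_1P_2 × P_1P_3 = (14, 56, 112).
Using P_1: Π_1 has equation 14x + 56y + 112z = -196.
Substitute r = (12, 7, -8) + t(-3, -4, 3) into the plane: -336 + 70t = -196, so t = 2.
Intersection: (12, 7, -8) + 2·(-3, -4, 3) = (6, -1, -2).

(6, -1, -2)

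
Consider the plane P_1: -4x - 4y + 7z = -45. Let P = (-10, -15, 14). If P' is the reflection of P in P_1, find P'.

λ = (n·P − d)/|n|² = (198 − (-45))/81 = 3.
Reflection = P − 2λn = (-10, -15, 14) − 6·(-4, -4, 7) = (14, 9, -28).

(14, 9, -28)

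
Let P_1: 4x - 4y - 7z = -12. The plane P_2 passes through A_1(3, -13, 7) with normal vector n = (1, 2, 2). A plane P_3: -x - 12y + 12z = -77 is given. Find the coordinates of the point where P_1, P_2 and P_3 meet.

P_2: n·r = n·A_1 gives x + 2y + 2z = -9.
Solving the 3×3 linear system 4x - 4y - 7z = -12, x + 2y + 2z = -9, -x - 12y + 12z = -77 (e.g. by elimination or Cramer's rule, determinant = 318) gives (-7, 3, -4).

(-7, 3, -4)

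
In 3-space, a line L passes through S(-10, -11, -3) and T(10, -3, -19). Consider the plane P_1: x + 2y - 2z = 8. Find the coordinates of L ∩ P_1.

A direction vector for L is T − S = (20, 8, -16).
Substitute r = (-10, -11, -3) + t(20, 8, -16) into the plane: -26 + 68t = 8, so t = 1/2.
Intersection: (-10, -11, -3) + (1/2)·(20, 8, -16) = (0, -7, -11).

(0, -7, -11)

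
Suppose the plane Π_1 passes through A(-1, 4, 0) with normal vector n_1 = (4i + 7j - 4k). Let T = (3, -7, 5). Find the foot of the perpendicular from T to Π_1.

Π_1: n_1·r = n_1·A gives 4x + 7y - 4z = 24.
Foot = T − λn with λ = (n·T − d)/|n|² = (-57 − 24)/81 = -1.
Foot = (3, -7, 5) − (-1)·(4, 7, -4) = (7, 0, 1).

(7, 0, 1)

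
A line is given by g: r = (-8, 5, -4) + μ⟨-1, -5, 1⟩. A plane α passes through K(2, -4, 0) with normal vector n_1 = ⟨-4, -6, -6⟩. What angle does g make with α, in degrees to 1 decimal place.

35.1

α: n_1·r = n_1·K gives -4x - 6y - 6z = 16.
sin θ = |n·v| / (|n||v|) = |28| / (√88 · √27) = 0.57443.
θ ≈ 35.1°.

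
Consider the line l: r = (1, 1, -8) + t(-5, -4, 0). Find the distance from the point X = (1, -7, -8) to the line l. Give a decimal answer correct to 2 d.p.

6.25

Taking (1, 1, -8) on l with direction v = (-5, -4, 0): w = X − (1, 1, -8) = (0, -8, 0), and w × v = (0, 0, -40).
Distance = |w × v| / |v| = √1600 / √41 ≈ 6.25.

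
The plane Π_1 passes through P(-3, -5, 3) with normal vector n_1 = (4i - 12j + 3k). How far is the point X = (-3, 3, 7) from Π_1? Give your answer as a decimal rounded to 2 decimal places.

Π_1: n_1·r = n_1·P gives 4x - 12y + 3z = 57.
n·X − d = (4)·(-3) + (-12)·(3) + (3)·(7) − 57 = -84; |n| = √169.
Distance = |-84| / √169 = 84/√169 ≈ 6.46.

6.46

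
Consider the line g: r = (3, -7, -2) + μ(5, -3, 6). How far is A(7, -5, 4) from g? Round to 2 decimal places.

4.50

Taking (3, -7, -2) on g with direction v = (5, -3, 6): w = A − (3, -7, -2) = (4, 2, 6), and w × v = (30, 6, -22).
Distance = |w × v| / |v| = √1420 / √70 ≈ 4.50.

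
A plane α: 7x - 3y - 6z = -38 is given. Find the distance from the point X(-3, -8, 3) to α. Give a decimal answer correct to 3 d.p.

n·X − d = (7)·(-3) + (-3)·(-8) + (-6)·(3) − (-38) = 23; |n| = √94.
Distance = |23| / √94 = 23/√94 ≈ 2.372.

2.372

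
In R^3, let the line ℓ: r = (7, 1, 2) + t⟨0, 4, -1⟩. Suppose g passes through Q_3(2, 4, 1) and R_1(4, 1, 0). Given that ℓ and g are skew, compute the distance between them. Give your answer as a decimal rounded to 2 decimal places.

3.42

A direction vector for g is R_1 − Q_3 = (2, -3, -1).
Common perpendicular direction n = (0, 4, -1) × (2, -3, -1) = (-7, -2, -8).
With w = (2, 4, 1) − (7, 1, 2) = (-5, 3, -1), w · n = 37.
Distance = |w · n| / |n| = |37| / √117 ≈ 3.42.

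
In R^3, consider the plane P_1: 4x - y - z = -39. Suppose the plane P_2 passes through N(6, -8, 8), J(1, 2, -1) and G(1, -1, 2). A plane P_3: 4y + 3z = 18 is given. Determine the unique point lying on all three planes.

NJ = (-5, 10, -9), NG = (-5, 7, -6); a normal to P_2 is NJ × NG = (3, 15, 15).
Using N: P_2 has equation 3x + 15y + 15z = 18.
Solving the 3×3 linear system 4x - y - z = -39, 3x + 15y + 15z = 18, 4y + 3z = 18 (e.g. by elimination or Cramer's rule, determinant = -63) gives (-9, 9, -6).

(-9, 9, -6)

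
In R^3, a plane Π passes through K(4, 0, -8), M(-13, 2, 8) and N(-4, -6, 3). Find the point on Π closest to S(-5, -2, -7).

KM = (-17, 2, 16), KN = (-8, -6, 11); a normal to Π is KM × KN = (118, 59, 118).
Using K: Π has equation 118x + 59y + 118z = -472.
Foot = S − λn with λ = (n·S − d)/|n|² = (-1534 − (-472))/31329 = -2/59.
Foot = (-5, -2, -7) − (-2/59)·(118, 59, 118) = (-1, 0, -3).

(-1, 0, -3)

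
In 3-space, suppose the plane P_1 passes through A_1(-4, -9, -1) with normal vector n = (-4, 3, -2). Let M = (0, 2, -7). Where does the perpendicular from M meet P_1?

(4, -1, -5)

P_1: n·r = n·A_1 gives -4x + 3y - 2z = -9.
Foot = M − λn with λ = (n·M − d)/|n|² = (20 − (-9))/29 = 1.
Foot = (0, 2, -7) − 1·(-4, 3, -2) = (4, -1, -5).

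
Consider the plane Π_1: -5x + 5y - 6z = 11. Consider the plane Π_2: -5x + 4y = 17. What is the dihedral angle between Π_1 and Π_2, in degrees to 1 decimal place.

cos θ = |n₁·n₂| / (|n₁||n₂|) = |45| / (√86 · √41).
θ = arccos(0.75783) ≈ 40.7°.

40.7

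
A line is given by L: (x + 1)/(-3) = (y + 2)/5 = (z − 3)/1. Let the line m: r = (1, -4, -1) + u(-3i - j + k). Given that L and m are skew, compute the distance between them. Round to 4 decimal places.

L has direction (-3, 5, 1) through (-1, -2, 3).
Common perpendicular direction n = (-3, 5, 1) × (-3, -1, 1) = (6, 0, 18).
With w = (1, -4, -1) − (-1, -2, 3) = (2, -2, -4), w · n = -60.
Distance = |w · n| / |n| = |-60| / √360 ≈ 3.1623.

3.1623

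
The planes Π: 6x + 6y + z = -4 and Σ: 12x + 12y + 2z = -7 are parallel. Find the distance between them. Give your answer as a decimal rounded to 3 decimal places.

0.059

Rescale Σ by 1/2: 6x + 6y + z = -7/2. Then distance = |-4 − (-7/2)| / √73 ≈ 0.059.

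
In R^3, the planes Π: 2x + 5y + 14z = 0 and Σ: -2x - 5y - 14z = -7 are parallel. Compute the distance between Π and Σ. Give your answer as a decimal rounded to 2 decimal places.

Rescale Σ by 1/(-1): 2x + 5y + 14z = 7. Then distance = |0 − 7| / √225 ≈ 0.47.

0.47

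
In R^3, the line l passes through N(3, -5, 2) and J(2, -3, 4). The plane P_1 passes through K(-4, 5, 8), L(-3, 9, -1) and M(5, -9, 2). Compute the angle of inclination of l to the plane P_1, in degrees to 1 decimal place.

A direction vector for l is J − N = (-1, 2, 2).
KL = (1, 4, -9), KM = (9, -14, -6); a normal to P_1 is KL × KM = (-150, -75, -50).
Using K: P_1 has equation -150x - 75y - 50z = -175.
sin θ = |n·v| / (|n||v|) = |-100| / (√30625 · √9) = 0.19048.
θ ≈ 11.0°.

11.0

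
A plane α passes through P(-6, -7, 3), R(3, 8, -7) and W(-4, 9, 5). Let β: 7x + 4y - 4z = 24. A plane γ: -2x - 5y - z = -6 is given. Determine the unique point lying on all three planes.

(0, 2, -4)

PR = (9, 15, -10), PW = (2, 16, 2); a normal to α is PR × PW = (190, -38, 114).
Using P: α has equation 190x - 38y + 114z = -532.
Solving the 3×3 linear system 190x - 38y + 114z = -532, 7x + 4y - 4z = 24, -2x - 5y - z = -6 (e.g. by elimination or Cramer's rule, determinant = -8208) gives (0, 2, -4).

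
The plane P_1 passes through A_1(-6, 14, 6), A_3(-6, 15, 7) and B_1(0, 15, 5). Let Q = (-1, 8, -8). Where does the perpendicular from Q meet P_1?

A_1A_3 = (0, 1, 1), A_1B_1 = (6, 1, -1); a normal to P_1 is A_1A_3 × A_1B_1 = (-2, 6, -6).
Using A_1: P_1 has equation -2x + 6y - 6z = 60.
Foot = Q − λn with λ = (n·Q − d)/|n|² = (98 − 60)/76 = 1/2.
Foot = (-1, 8, -8) − (1/2)·(-2, 6, -6) = (0, 5, -5).

(0, 5, -5)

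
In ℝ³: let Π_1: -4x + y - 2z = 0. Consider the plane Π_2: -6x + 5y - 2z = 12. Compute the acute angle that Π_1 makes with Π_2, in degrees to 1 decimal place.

26.7

cos θ = |n₁·n₂| / (|n₁||n₂|) = |33| / (√21 · √65).
θ = arccos(0.89320) ≈ 26.7°.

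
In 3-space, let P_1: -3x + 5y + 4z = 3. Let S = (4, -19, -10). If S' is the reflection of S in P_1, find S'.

λ = (n·S − d)/|n|² = (-147 − 3)/50 = -3.
Reflection = S − 2λn = (4, -19, -10) − (-6)·(-3, 5, 4) = (-14, 11, 14).

(-14, 11, 14)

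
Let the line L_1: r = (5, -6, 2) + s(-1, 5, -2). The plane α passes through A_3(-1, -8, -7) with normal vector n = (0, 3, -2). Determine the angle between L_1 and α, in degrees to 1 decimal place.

74.2

α: n·r = n·A_3 gives 3y - 2z = -10.
sin θ = |n·v| / (|n||v|) = |19| / (√13 · √30) = 0.96210.
θ ≈ 74.2°.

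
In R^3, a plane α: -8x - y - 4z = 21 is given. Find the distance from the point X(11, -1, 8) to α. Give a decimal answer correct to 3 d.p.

15.556

n·X − d = (-8)·(11) + (-1)·(-1) + (-4)·(8) − 21 = -140; |n| = √81.
Distance = |-140| / √81 = 140/√81 ≈ 15.556.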